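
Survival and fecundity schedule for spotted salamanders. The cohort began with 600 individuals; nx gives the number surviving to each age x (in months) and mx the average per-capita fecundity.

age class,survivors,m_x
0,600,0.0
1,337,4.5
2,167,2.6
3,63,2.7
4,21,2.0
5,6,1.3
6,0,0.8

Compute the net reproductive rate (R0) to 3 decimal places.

3.618

lx = nx/n0 = nx/600: 1, 0.56167…, 0.27833…, 0.105, 0.035, 0.01, 0
lx·mx by age: 0, 2.5275…, 0.723667…, 0.2835, 0.07, 0.013, 0
R0 = Σ lx·mx = 3.617667… → 3.618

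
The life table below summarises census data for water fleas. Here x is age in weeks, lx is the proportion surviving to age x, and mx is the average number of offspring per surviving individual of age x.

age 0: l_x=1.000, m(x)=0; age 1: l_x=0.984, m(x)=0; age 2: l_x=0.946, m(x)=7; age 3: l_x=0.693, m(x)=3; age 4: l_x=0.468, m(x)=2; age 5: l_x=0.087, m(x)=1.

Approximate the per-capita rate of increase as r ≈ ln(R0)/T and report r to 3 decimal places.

0.935

R0 = Σ lx·mx = 0 + 0 + 6.622 + 2.079 + 0.936 + 0.087 = 9.724
Σ x·lx·mx = 23.66; T = 23.66/9.724 = 2.43316…
r ≈ ln(R0)/T = ln(9.724)/2.43316… = 0.93483… → 0.935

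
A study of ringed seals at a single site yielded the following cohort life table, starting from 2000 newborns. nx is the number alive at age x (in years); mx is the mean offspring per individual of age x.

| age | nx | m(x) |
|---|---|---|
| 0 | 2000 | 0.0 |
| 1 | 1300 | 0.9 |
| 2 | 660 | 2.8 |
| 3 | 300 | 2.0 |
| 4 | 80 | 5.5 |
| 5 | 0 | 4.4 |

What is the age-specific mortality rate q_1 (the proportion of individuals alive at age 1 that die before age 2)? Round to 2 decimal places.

lx = nx/n0 = nx/2000: 1, 0.65, 0.33, 0.15, 0.04, 0
q_1 = (l_1 − l_2) / l_1 = (0.65 − 0.33) / 0.65
     = 0.32 / 0.65 = 0.492308… → 0.49

0.49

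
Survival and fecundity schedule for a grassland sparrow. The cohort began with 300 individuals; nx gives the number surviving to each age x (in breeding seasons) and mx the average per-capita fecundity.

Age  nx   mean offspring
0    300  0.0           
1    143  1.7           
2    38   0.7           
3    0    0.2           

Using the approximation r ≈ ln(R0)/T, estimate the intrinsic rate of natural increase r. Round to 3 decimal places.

-0.097

lx = nx/n0 = nx/300: 1, 0.47667…, 0.12667…, 0
R0 = Σ lx·mx = 0 + 0.81033… + 0.08867… + 0 = 0.899…
Σ x·lx·mx = 0.987667…; T = 0.987667…/0.899… = 1.09863…
r ≈ ln(R0)/T = ln(0.899…)/1.09863… = -0.09691… → -0.097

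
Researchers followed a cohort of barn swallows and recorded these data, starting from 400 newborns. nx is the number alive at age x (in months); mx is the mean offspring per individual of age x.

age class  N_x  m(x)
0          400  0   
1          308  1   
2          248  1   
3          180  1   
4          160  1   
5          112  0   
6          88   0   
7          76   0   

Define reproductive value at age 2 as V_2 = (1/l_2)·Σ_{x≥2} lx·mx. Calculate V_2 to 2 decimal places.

2.37

lx = nx/n0 = nx/400: 1, 0.77, 0.62, 0.45, 0.4, 0.28, 0.22, 0.19
lx·mx for x ≥ 2: 0.62, 0.45, 0.4, 0, 0, 0 → sum = 1.47
V_2 = 1.47 / l_2 = 1.47 / 0.62 = 2.370968… → 2.37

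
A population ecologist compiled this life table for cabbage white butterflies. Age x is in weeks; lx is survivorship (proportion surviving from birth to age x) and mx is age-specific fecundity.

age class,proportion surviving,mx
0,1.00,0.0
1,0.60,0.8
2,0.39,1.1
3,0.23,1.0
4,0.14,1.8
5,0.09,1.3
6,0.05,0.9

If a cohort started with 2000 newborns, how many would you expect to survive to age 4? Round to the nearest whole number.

Expected survivors = N0 · l_4 = 2000 × 0.14 = 280 → 280

280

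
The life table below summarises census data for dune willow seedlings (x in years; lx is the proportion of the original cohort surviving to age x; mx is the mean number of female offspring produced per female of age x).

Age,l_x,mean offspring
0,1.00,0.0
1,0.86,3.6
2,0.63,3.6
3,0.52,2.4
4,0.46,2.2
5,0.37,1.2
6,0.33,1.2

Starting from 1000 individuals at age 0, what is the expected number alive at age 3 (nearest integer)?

520

Expected survivors = N0 · l_3 = 1000 × 0.52 = 520 → 520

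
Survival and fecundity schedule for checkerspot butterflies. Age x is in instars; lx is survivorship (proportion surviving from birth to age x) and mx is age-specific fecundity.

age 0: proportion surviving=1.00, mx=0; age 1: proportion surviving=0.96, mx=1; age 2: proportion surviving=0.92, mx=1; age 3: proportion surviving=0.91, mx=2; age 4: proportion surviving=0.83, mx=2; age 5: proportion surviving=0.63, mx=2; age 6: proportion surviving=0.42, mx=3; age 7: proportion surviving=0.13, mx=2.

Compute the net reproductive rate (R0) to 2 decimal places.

8.14

lx·mx by age: 0, 0.96, 0.92, 1.82, 1.66, 1.26, 1.26, 0.26
R0 = Σ lx·mx = 8.14 → 8.14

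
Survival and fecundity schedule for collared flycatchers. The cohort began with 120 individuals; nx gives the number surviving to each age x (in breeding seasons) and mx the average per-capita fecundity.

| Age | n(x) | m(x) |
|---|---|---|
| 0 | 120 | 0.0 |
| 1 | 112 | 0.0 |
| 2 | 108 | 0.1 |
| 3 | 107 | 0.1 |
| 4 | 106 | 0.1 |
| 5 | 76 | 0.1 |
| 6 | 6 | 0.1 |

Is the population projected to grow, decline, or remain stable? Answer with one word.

declining

lx = nx/n0 = nx/120: 1, 0.93333…, 0.9, 0.89167…, 0.88333…, 0.63333…, 0.05
R0 = Σ lx·mx = 0 + 0 + 0.09 + 0.089167… + 0.088333… + 0.063333… + 0.005 = 0.335833…
R0 < 1, so the population is declining.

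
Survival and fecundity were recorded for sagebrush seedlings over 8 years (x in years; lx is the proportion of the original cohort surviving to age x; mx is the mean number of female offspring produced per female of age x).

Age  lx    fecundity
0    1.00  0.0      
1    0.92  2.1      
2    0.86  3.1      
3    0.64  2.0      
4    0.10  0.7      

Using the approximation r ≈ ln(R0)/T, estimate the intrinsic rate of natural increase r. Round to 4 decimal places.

R0 = Σ lx·mx = 0 + 1.932 + 2.666 + 1.28 + 0.07 = 5.948
Σ x·lx·mx = 11.384; T = 11.384/5.948 = 1.91392…
r ≈ ln(R0)/T = ln(5.948)/1.91392… = 0.931624… → 0.9316

0.9316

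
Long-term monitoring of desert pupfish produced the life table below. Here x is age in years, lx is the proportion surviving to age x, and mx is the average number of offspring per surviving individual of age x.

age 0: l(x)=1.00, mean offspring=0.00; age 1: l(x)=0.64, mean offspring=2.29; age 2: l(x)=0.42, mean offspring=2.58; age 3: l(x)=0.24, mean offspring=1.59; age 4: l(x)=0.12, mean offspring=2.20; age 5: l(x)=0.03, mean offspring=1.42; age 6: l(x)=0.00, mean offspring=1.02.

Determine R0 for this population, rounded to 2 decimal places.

3.24

lx·mx by age: 0, 1.4656, 1.0836, 0.3816, 0.264, 0.0426, 0
R0 = Σ lx·mx = 3.2374 → 3.24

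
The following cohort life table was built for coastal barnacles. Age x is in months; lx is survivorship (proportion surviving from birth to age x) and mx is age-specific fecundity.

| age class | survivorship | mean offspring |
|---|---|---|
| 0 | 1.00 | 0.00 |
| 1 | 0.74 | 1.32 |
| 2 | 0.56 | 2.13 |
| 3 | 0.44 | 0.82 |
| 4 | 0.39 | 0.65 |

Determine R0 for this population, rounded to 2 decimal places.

2.78

lx·mx by age: 0, 0.9768, 1.1928, 0.3608, 0.2535
R0 = Σ lx·mx = 2.7839 → 2.78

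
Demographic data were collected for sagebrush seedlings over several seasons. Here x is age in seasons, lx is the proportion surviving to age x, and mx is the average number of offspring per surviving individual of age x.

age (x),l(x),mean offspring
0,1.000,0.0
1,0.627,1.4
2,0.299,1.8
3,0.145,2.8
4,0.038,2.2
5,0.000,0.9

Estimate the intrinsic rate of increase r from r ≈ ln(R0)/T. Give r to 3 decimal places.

0.350

R0 = Σ lx·mx = 0 + 0.8778 + 0.5382 + 0.406 + 0.0836 + 0 = 1.9056
Σ x·lx·mx = 3.5066; T = 3.5066/1.9056 = 1.84016…
r ≈ ln(R0)/T = ln(1.9056)/1.84016… = 0.3504… → 0.350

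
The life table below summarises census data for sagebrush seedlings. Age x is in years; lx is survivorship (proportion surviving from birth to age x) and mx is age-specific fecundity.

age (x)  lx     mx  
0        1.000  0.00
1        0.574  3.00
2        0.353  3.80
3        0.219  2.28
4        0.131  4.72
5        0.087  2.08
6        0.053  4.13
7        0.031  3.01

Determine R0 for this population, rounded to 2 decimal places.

lx·mx by age: 0, 1.722, 1.3414, 0.49932, 0.61832, 0.18096, 0.21889, 0.09331
R0 = Σ lx·mx = 4.6742 → 4.67

4.67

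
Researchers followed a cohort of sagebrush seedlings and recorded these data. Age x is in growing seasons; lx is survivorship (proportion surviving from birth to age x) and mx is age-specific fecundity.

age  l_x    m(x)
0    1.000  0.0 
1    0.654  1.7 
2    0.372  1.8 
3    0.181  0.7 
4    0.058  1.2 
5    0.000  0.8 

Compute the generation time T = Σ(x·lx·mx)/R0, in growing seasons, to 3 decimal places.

1.572

lx·mx: 0, 1.1118, 0.6696, 0.1267, 0.0696, 0 → R0 = 1.9777
x·lx·mx: 0, 1.1118, 1.3392, 0.3801, 0.2784, 0 → Σ = 3.1095
T = 3.1095 / 1.9777 = 1.572281… → 1.572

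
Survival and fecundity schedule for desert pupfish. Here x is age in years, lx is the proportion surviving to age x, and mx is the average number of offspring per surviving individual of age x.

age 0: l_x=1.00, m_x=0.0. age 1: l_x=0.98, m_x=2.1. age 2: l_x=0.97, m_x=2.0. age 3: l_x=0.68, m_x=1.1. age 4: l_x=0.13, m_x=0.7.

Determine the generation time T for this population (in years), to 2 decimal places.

1.77

lx·mx: 0, 2.058, 1.94, 0.748, 0.091 → R0 = 4.837
x·lx·mx: 0, 2.058, 3.88, 2.244, 0.364 → Σ = 8.546
T = 8.546 / 4.837 = 1.766798… → 1.77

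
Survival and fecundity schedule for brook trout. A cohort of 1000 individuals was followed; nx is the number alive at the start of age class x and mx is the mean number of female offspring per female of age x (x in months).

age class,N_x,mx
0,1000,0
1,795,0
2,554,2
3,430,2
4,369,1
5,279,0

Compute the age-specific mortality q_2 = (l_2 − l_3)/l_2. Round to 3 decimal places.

0.224

lx = nx/n0 = nx/1000: 1, 0.795, 0.554, 0.43, 0.369, 0.279
q_2 = (l_2 − l_3) / l_2 = (0.554 − 0.43) / 0.554
     = 0.124 / 0.554 = 0.223827… → 0.224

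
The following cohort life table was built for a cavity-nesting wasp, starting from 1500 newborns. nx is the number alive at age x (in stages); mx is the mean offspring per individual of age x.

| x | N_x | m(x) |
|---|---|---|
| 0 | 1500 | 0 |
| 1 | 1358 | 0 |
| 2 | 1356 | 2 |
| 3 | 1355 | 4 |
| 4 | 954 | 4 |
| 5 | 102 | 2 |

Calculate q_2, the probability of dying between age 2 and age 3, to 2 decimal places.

0.00

lx = nx/n0 = nx/1500: 1, 0.90533…, 0.904, 0.90333…, 0.636, 0.068
q_2 = (l_2 − l_3) / l_2 = (0.904 − 0.903333…) / 0.904
     = 0.000667… / 0.904 = 0.000737… → 0.00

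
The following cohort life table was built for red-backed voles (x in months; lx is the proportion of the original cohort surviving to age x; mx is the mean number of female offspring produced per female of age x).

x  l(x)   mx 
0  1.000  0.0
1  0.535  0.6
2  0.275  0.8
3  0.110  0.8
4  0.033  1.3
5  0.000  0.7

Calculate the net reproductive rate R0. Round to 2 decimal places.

0.67

lx·mx by age: 0, 0.321, 0.22, 0.088, 0.0429, 0
R0 = Σ lx·mx = 0.6719 → 0.67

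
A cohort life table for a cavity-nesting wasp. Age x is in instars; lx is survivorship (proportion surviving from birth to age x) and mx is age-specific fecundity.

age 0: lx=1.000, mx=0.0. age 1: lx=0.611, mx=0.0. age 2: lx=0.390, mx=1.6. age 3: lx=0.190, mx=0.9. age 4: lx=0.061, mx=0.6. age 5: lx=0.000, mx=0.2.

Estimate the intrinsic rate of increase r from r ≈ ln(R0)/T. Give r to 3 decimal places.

R0 = Σ lx·mx = 0 + 0 + 0.624 + 0.171 + 0.0366 + 0 = 0.8316
Σ x·lx·mx = 1.9074; T = 1.9074/0.8316 = 2.29365…
r ≈ ln(R0)/T = ln(0.8316)/2.29365… = -0.0804… → -0.080

-0.080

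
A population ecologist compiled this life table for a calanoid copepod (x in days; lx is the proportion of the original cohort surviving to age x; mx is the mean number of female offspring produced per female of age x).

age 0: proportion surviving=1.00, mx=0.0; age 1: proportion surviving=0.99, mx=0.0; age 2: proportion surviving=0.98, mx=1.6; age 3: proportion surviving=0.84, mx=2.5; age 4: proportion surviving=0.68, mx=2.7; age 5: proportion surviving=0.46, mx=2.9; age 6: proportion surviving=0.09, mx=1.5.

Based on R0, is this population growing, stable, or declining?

R0 = Σ lx·mx = 0 + 0 + 1.568 + 2.1 + 1.836 + 1.334 + 0.135 = 6.973
R0 > 1, so the population is growing.

growing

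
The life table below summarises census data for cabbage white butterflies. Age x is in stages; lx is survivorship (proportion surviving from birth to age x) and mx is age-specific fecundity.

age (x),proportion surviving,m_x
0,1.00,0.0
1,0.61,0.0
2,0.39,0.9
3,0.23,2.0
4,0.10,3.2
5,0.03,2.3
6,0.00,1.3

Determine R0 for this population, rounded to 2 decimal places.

lx·mx by age: 0, 0, 0.351, 0.46, 0.32, 0.069, 0
R0 = Σ lx·mx = 1.2 → 1.20

1.20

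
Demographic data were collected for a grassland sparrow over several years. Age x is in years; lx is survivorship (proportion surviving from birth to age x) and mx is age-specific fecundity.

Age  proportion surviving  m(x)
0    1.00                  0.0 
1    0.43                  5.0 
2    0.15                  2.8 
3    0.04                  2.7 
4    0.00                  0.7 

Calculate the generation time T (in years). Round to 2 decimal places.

1.24

lx·mx: 0, 2.15, 0.42, 0.108, 0 → R0 = 2.678
x·lx·mx: 0, 2.15, 0.84, 0.324, 0 → Σ = 3.314
T = 3.314 / 2.678 = 1.237491… → 1.24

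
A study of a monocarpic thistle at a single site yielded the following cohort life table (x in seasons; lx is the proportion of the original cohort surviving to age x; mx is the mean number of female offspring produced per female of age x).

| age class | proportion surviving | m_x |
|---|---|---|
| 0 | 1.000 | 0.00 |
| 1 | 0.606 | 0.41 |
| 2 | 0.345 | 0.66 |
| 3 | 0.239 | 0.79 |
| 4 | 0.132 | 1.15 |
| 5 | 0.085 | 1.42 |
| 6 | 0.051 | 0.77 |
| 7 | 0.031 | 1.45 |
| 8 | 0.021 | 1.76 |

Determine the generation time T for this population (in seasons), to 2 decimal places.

lx·mx: 0, 0.24846, 0.2277, 0.18881, 0.1518, 0.1207, 0.03927, 0.04495, 0.03696 → R0 = 1.05865
x·lx·mx: 0, 0.24846, 0.4554, 0.56643, 0.6072, 0.6035, 0.23562, 0.31465, 0.29568 → Σ = 3.32694
T = 3.32694 / 1.05865 = 3.142625… → 3.14

3.14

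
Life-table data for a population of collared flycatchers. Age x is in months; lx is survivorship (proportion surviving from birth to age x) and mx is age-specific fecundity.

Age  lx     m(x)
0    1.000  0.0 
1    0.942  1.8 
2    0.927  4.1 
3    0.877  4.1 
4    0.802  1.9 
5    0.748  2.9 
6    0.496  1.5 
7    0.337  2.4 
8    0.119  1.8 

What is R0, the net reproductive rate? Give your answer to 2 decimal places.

lx·mx by age: 0, 1.6956, 3.8007, 3.5957, 1.5238, 2.1692, 0.744, 0.8088, 0.2142
R0 = Σ lx·mx = 14.552 → 14.55

14.55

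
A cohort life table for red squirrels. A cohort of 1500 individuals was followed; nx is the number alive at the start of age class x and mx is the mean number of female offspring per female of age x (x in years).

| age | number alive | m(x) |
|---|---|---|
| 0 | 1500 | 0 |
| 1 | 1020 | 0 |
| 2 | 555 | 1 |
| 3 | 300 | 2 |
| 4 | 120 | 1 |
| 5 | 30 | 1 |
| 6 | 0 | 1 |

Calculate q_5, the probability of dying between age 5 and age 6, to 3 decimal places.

lx = nx/n0 = nx/1500: 1, 0.68, 0.37, 0.2, 0.08, 0.02, 0
q_5 = (l_5 − l_6) / l_5 = (0.02 − 0) / 0.02
     = 0.02 / 0.02 = 1 → 1.000

1.000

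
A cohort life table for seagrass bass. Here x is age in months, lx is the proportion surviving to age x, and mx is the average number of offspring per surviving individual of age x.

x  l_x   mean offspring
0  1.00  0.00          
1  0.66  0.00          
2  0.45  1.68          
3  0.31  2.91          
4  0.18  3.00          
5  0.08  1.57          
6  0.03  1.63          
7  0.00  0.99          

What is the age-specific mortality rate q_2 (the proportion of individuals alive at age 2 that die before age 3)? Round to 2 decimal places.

q_2 = (l_2 − l_3) / l_2 = (0.45 − 0.31) / 0.45
     = 0.14 / 0.45 = 0.311111… → 0.31

0.31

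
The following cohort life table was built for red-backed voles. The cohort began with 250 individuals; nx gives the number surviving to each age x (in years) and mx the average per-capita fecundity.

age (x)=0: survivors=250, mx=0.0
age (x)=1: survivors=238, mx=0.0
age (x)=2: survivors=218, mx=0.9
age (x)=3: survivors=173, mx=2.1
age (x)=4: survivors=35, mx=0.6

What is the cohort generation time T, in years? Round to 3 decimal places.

lx = nx/n0 = nx/250: 1, 0.952, 0.872, 0.692, 0.14
lx·mx: 0, 0, 0.7848, 1.4532, 0.084 → R0 = 2.322
x·lx·mx: 0, 0, 1.5696, 4.3596, 0.336 → Σ = 6.2652
T = 6.2652 / 2.322 = 2.698191… → 2.698

2.698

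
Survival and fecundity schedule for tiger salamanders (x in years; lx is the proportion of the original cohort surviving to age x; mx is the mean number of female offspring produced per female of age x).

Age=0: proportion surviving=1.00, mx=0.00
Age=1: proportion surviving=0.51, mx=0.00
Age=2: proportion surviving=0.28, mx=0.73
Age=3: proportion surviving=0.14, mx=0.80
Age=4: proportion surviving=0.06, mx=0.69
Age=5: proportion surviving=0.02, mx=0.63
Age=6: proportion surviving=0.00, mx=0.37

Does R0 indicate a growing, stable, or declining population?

R0 = Σ lx·mx = 0 + 0 + 0.2044 + 0.112 + 0.0414 + 0.0126 + 0 = 0.3704
R0 < 1, so the population is declining.

declining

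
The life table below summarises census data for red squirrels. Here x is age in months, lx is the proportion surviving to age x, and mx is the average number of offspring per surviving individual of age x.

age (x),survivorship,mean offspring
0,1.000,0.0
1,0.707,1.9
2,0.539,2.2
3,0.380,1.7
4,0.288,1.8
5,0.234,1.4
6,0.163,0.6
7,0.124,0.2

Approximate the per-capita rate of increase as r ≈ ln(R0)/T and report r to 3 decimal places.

0.582

R0 = Σ lx·mx = 0 + 1.3433 + 1.1858 + 0.646 + 0.5184 + 0.3276 + 0.0978 + 0.0248 = 4.1437
Σ x·lx·mx = 10.1249; T = 10.1249/4.1437 = 2.44344…
r ≈ ln(R0)/T = ln(4.1437)/2.44344… = 0.5818… → 0.582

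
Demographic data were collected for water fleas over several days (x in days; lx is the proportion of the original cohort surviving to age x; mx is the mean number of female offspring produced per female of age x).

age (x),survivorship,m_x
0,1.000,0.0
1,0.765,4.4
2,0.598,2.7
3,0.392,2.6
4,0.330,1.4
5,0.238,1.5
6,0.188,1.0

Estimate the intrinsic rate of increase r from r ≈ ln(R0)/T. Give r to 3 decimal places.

0.946

R0 = Σ lx·mx = 0 + 3.366 + 1.6146 + 1.0192 + 0.462 + 0.357 + 0.188 = 7.0068
Σ x·lx·mx = 14.4138; T = 14.4138/7.0068 = 2.05712…
r ≈ ln(R0)/T = ln(7.0068)/2.05712… = 0.94641… → 0.946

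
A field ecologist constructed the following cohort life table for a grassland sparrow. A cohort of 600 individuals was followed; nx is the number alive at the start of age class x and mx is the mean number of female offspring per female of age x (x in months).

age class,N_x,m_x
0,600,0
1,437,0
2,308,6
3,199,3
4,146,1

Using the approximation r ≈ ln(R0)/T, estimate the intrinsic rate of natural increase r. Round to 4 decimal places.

lx = nx/n0 = nx/600: 1, 0.72833…, 0.51333…, 0.33167…, 0.24333…
R0 = Σ lx·mx = 0 + 0 + 3.08… + 0.995… + 0.24333… = 4.318333…
Σ x·lx·mx = 10.118333…; T = 10.118333…/4.318333… = 2.34311…
r ≈ ln(R0)/T = ln(4.318333…)/2.34311… = 0.624328… → 0.6243

0.6243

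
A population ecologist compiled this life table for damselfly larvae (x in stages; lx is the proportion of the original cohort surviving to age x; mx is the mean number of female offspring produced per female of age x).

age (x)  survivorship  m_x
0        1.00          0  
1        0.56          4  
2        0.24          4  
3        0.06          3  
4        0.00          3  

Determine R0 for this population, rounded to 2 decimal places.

lx·mx by age: 0, 2.24, 0.96, 0.18, 0
R0 = Σ lx·mx = 3.38 → 3.38

3.38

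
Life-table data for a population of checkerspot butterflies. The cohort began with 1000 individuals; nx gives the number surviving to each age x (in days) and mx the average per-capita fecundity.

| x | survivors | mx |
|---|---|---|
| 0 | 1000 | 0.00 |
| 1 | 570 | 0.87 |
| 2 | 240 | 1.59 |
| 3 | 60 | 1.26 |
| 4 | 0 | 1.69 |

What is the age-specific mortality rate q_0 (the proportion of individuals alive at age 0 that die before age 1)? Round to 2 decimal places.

lx = nx/n0 = nx/1000: 1, 0.57, 0.24, 0.06, 0
q_0 = (l_0 − l_1) / l_0 = (1 − 0.57) / 1
     = 0.43 / 1 = 0.43 → 0.43

0.43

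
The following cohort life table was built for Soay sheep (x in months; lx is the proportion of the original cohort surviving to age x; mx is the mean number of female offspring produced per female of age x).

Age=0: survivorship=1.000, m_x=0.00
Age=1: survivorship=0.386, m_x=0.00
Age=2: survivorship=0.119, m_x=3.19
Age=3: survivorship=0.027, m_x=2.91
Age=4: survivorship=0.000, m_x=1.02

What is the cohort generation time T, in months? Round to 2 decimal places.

2.17

lx·mx: 0, 0, 0.37961, 0.07857, 0 → R0 = 0.45818
x·lx·mx: 0, 0, 0.75922, 0.23571, 0 → Σ = 0.99493
T = 0.99493 / 0.45818 = 2.171483… → 2.17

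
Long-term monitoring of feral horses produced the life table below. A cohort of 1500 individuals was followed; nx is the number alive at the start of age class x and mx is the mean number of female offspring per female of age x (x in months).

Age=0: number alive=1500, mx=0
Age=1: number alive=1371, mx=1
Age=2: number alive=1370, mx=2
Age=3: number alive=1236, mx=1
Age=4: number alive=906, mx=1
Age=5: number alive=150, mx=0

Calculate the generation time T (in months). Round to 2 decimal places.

2.27

lx = nx/n0 = nx/1500: 1, 0.914, 0.91333…, 0.824, 0.604, 0.1
lx·mx: 0, 0.914, 1.826667…, 0.824, 0.604, 0 → R0 = 4.168667…
x·lx·mx: 0, 0.914, 3.653333…, 2.472, 2.416, 0 → Σ = 9.455333…
T = 9.455333… / 4.168667… = 2.268191… → 2.27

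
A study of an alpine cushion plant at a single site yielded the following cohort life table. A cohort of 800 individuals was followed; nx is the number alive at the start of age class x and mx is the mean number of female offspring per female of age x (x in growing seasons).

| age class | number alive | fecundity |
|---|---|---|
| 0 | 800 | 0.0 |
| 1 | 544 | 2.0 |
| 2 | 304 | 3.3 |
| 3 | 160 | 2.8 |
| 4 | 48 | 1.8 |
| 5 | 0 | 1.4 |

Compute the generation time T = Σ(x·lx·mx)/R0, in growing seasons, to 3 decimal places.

lx = nx/n0 = nx/800: 1, 0.68, 0.38, 0.2, 0.06, 0
lx·mx: 0, 1.36, 1.254, 0.56, 0.108, 0 → R0 = 3.282
x·lx·mx: 0, 1.36, 2.508, 1.68, 0.432, 0 → Σ = 5.98
T = 5.98 / 3.282 = 1.82206… → 1.822

1.822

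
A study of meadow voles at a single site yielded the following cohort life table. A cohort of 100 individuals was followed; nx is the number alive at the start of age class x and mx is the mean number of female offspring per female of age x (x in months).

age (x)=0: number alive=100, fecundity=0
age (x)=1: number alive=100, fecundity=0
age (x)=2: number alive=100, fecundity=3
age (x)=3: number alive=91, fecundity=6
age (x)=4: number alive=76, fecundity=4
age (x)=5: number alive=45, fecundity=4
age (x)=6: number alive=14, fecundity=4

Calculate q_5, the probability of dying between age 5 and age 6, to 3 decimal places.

lx = nx/n0 = nx/100: 1, 1, 1, 0.91, 0.76, 0.45, 0.14
q_5 = (l_5 − l_6) / l_5 = (0.45 − 0.14) / 0.45
     = 0.31 / 0.45 = 0.688889… → 0.689

0.689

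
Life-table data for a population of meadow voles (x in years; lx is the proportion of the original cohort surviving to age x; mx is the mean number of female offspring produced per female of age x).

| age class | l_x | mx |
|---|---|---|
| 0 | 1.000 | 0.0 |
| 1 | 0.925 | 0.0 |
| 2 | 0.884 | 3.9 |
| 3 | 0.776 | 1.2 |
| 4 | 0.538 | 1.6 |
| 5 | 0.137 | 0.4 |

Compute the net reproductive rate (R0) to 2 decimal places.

5.29

lx·mx by age: 0, 0, 3.4476, 0.9312, 0.8608, 0.0548
R0 = Σ lx·mx = 5.2944 → 5.29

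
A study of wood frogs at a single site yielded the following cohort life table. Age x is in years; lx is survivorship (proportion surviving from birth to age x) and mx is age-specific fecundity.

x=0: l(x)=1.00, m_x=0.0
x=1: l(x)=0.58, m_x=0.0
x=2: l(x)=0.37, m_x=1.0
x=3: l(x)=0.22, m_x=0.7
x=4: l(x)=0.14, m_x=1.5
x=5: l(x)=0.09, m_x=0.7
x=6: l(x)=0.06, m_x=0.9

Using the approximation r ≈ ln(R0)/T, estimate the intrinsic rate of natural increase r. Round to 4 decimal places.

-0.0512

R0 = Σ lx·mx = 0 + 0 + 0.37 + 0.154 + 0.21 + 0.063 + 0.054 = 0.851
Σ x·lx·mx = 2.681; T = 2.681/0.851 = 3.15041…
r ≈ ln(R0)/T = ln(0.851)/3.15041… = -0.051213… → -0.0512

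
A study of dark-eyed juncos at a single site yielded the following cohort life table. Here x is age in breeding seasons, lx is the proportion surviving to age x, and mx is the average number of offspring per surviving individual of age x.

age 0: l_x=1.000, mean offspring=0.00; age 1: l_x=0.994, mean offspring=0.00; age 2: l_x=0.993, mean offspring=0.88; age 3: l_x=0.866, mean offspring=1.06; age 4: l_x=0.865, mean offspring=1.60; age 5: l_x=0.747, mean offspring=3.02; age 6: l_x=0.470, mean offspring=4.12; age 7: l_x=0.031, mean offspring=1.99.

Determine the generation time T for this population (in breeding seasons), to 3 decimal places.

4.491

lx·mx: 0, 0, 0.87384, 0.91796, 1.384, 2.25594, 1.9364, 0.06169 → R0 = 7.42983
x·lx·mx: 0, 0, 1.74768, 2.75388, 5.536, 11.2797, 11.6184, 0.43183 → Σ = 33.36749
T = 33.36749 / 7.42983 = 4.491017… → 4.491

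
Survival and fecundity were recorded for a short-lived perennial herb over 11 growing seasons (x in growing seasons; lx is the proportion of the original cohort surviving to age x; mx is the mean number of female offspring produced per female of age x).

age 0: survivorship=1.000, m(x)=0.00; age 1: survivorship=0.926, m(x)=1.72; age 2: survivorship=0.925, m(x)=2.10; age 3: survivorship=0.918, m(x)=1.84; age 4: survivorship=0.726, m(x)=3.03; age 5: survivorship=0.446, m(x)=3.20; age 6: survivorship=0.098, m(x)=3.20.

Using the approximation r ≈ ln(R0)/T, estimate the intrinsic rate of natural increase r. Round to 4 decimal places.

R0 = Σ lx·mx = 0 + 1.59272 + 1.9425 + 1.68912 + 2.19978 + 1.4272 + 0.3136 = 9.16492
Σ x·lx·mx = 28.3618; T = 28.3618/9.16492 = 3.0946…
r ≈ ln(R0)/T = ln(9.16492)/3.0946… = 0.715886… → 0.7159

0.7159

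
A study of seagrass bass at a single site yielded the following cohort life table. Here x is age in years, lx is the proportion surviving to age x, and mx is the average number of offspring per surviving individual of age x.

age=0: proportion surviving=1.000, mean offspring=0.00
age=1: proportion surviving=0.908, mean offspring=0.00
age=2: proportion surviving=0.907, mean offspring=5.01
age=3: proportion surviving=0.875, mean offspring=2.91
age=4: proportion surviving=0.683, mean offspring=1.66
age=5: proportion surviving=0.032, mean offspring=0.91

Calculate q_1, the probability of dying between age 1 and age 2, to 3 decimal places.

q_1 = (l_1 − l_2) / l_1 = (0.908 − 0.907) / 0.908
     = 0.001 / 0.908 = 0.001101… → 0.001

0.001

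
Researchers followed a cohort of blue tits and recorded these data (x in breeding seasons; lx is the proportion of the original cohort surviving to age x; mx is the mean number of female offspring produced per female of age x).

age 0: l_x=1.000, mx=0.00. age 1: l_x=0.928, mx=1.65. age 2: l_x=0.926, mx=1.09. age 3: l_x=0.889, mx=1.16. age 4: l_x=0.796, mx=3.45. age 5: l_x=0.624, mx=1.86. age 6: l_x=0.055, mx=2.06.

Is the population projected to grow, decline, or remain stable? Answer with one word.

R0 = Σ lx·mx = 0 + 1.5312 + 1.00934 + 1.03124 + 2.7462 + 1.16064 + 0.1133 = 7.59192
R0 > 1, so the population is growing.

growing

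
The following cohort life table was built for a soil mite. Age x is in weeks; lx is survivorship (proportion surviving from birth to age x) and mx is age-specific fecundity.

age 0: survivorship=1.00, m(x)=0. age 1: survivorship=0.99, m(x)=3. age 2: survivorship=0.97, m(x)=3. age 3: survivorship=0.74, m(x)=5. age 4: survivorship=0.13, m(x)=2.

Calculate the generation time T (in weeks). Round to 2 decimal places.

lx·mx: 0, 2.97, 2.91, 3.7, 0.26 → R0 = 9.84
x·lx·mx: 0, 2.97, 5.82, 11.1, 1.04 → Σ = 20.93
T = 20.93 / 9.84 = 2.127033… → 2.13

2.13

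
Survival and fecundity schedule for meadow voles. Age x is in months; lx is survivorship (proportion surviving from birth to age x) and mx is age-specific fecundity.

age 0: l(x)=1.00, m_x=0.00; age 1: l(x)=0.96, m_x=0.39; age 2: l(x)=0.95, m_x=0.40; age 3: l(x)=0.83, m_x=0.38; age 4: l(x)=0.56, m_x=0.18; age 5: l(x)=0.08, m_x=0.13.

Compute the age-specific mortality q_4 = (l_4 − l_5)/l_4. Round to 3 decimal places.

0.857

q_4 = (l_4 − l_5) / l_4 = (0.56 − 0.08) / 0.56
     = 0.48 / 0.56 = 0.857143… → 0.857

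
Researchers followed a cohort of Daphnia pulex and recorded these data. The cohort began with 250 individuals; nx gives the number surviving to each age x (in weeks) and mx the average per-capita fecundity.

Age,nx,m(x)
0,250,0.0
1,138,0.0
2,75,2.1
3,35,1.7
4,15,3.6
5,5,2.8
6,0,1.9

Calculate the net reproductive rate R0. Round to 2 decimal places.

lx = nx/n0 = nx/250: 1, 0.552, 0.3, 0.14, 0.06, 0.02, 0
lx·mx by age: 0, 0, 0.63, 0.238, 0.216, 0.056, 0
R0 = Σ lx·mx = 1.14 → 1.14

1.14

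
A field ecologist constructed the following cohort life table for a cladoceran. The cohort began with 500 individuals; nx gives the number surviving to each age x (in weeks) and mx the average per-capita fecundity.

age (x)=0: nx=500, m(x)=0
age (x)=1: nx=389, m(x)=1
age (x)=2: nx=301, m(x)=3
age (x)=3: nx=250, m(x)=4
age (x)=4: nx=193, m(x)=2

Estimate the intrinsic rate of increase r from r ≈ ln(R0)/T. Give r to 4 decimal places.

lx = nx/n0 = nx/500: 1, 0.778, 0.602, 0.5, 0.386
R0 = Σ lx·mx = 0 + 0.778 + 1.806 + 2 + 0.772 = 5.356
Σ x·lx·mx = 13.478; T = 13.478/5.356 = 2.51643…
r ≈ ln(R0)/T = ln(5.356)/2.51643… = 0.666904… → 0.6669

0.6669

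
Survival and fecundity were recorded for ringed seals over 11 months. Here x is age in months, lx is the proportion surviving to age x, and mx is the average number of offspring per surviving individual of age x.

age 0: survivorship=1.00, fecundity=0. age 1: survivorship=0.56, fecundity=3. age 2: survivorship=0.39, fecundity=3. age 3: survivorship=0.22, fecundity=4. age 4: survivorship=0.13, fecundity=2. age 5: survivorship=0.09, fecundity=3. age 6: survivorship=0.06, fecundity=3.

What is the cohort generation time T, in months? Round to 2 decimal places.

lx·mx: 0, 1.68, 1.17, 0.88, 0.26, 0.27, 0.18 → R0 = 4.44
x·lx·mx: 0, 1.68, 2.34, 2.64, 1.04, 1.35, 1.08 → Σ = 10.13
T = 10.13 / 4.44 = 2.281532… → 2.28

2.28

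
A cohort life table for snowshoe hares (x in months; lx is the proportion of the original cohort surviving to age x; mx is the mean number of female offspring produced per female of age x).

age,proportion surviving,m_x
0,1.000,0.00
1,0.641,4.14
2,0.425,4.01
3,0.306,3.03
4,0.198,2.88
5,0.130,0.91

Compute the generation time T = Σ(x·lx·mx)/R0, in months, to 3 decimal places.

lx·mx: 0, 2.65374, 1.70425, 0.92718, 0.57024, 0.1183 → R0 = 5.97371
x·lx·mx: 0, 2.65374, 3.4085, 2.78154, 2.28096, 0.5915 → Σ = 11.71624
T = 11.71624 / 5.97371 = 1.9613… → 1.961

1.961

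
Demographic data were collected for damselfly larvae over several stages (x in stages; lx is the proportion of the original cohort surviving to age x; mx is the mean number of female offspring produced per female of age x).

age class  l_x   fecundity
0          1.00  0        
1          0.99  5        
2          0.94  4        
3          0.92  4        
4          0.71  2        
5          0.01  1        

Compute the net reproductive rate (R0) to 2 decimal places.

13.82

lx·mx by age: 0, 4.95, 3.76, 3.68, 1.42, 0.01
R0 = Σ lx·mx = 13.82 → 13.82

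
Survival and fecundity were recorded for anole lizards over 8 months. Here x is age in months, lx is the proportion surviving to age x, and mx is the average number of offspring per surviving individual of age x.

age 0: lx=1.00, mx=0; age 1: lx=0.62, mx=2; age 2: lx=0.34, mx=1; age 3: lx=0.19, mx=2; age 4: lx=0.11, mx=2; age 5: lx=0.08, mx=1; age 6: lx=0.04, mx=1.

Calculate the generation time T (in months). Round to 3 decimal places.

lx·mx: 0, 1.24, 0.34, 0.38, 0.22, 0.08, 0.04 → R0 = 2.3
x·lx·mx: 0, 1.24, 0.68, 1.14, 0.88, 0.4, 0.24 → Σ = 4.58
T = 4.58 / 2.3 = 1.991304… → 1.991

1.991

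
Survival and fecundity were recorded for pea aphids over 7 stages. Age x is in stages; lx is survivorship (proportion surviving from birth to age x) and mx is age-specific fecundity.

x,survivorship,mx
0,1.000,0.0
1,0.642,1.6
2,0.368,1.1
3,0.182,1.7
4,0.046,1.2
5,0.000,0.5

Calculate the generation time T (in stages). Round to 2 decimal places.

1.66

lx·mx: 0, 1.0272, 0.4048, 0.3094, 0.0552, 0 → R0 = 1.7966
x·lx·mx: 0, 1.0272, 0.8096, 0.9282, 0.2208, 0 → Σ = 2.9858
T = 2.9858 / 1.7966 = 1.661917… → 1.66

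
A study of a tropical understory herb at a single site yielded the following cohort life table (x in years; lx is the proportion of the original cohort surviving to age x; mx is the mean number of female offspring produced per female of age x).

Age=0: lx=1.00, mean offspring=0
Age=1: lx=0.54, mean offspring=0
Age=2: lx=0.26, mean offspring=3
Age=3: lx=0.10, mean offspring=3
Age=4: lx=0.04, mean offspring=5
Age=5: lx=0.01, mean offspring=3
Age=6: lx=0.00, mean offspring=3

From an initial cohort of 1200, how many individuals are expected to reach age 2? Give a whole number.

312

Expected survivors = N0 · l_2 = 1200 × 0.26 = 312 → 312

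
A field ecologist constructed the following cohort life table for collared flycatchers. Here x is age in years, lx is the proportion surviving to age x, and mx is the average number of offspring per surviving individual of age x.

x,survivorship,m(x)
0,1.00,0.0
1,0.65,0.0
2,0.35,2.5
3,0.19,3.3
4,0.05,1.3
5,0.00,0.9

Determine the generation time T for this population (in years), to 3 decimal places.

2.483

lx·mx: 0, 0, 0.875, 0.627, 0.065, 0 → R0 = 1.567
x·lx·mx: 0, 0, 1.75, 1.881, 0.26, 0 → Σ = 3.891
T = 3.891 / 1.567 = 2.483089… → 2.483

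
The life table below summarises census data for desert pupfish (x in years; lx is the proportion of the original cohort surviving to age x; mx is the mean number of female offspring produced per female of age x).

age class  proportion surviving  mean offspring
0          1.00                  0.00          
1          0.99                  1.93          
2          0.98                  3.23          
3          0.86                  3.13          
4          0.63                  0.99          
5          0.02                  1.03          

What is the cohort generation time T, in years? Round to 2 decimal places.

2.25

lx·mx: 0, 1.9107, 3.1654, 2.6918, 0.6237, 0.0206 → R0 = 8.4122
x·lx·mx: 0, 1.9107, 6.3308, 8.0754, 2.4948, 0.103 → Σ = 18.9147
T = 18.9147 / 8.4122 = 2.248484… → 2.25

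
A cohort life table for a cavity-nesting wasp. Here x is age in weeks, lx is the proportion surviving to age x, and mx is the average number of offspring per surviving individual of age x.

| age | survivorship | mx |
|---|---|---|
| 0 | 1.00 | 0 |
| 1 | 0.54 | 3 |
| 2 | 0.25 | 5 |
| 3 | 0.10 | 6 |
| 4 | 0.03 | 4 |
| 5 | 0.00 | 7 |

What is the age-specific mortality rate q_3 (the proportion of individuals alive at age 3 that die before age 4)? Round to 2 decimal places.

0.70

q_3 = (l_3 − l_4) / l_3 = (0.1 − 0.03) / 0.1
     = 0.07 / 0.1 = 0.7 → 0.70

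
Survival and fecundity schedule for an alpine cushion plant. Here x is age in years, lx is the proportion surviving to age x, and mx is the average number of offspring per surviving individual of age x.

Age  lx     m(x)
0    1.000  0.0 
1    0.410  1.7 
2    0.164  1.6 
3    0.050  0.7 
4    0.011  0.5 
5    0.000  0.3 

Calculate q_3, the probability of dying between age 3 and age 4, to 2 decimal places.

q_3 = (l_3 − l_4) / l_3 = (0.05 − 0.011) / 0.05
     = 0.039 / 0.05 = 0.78 → 0.78

0.78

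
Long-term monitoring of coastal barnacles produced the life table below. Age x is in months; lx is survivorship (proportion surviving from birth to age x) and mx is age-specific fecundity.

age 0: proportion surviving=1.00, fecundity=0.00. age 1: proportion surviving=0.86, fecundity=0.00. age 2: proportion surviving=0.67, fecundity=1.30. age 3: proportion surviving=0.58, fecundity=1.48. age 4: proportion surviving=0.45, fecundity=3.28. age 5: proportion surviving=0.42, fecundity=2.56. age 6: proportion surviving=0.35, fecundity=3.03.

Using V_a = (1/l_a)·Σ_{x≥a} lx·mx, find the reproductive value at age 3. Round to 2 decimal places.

lx·mx for x ≥ 3: 0.8584, 1.476, 1.0752, 1.0605 → sum = 4.4701
V_3 = 4.4701 / l_3 = 4.4701 / 0.58 = 7.707069… → 7.71

7.71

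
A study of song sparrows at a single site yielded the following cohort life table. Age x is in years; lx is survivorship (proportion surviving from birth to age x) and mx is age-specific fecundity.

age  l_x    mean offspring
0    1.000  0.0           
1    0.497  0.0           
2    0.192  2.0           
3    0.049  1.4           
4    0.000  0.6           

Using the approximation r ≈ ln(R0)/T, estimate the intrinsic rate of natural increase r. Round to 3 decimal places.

-0.368

R0 = Σ lx·mx = 0 + 0 + 0.384 + 0.0686 + 0 = 0.4526
Σ x·lx·mx = 0.9738; T = 0.9738/0.4526 = 2.15157…
r ≈ ln(R0)/T = ln(0.4526)/2.15157… = -0.36845… → -0.368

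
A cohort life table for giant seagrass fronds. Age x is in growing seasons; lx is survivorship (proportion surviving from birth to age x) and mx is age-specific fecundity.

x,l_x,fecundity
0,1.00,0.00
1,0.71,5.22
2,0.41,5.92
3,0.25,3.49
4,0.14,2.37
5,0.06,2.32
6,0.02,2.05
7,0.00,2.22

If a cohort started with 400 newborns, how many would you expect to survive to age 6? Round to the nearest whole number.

Expected survivors = N0 · l_6 = 400 × 0.02 = 8 → 8

8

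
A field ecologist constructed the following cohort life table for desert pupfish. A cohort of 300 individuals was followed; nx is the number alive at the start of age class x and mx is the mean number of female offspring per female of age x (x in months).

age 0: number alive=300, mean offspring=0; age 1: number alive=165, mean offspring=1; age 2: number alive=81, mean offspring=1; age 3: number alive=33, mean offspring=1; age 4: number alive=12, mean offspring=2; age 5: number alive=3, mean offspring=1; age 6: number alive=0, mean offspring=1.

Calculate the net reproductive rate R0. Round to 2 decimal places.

lx = nx/n0 = nx/300: 1, 0.55, 0.27, 0.11, 0.04, 0.01, 0
lx·mx by age: 0, 0.55, 0.27, 0.11, 0.08, 0.01, 0
R0 = Σ lx·mx = 1.02 → 1.02

1.02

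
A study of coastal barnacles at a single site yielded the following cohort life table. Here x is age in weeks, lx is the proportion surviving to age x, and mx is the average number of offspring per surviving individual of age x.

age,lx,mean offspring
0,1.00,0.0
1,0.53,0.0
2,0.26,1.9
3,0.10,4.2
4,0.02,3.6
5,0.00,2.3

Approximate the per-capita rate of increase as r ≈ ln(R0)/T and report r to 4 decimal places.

R0 = Σ lx·mx = 0 + 0 + 0.494 + 0.42 + 0.072 + 0 = 0.986
Σ x·lx·mx = 2.536; T = 2.536/0.986 = 2.57201…
r ≈ ln(R0)/T = ln(0.986)/2.57201… = -0.005482… → -0.0055

-0.0055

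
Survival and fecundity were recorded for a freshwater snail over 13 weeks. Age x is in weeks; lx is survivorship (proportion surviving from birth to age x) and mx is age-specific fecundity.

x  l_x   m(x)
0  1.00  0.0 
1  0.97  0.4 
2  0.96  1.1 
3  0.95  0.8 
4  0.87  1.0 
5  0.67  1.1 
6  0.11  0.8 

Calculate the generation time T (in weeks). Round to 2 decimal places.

3.20

lx·mx: 0, 0.388, 1.056, 0.76, 0.87, 0.737, 0.088 → R0 = 3.899
x·lx·mx: 0, 0.388, 2.112, 2.28, 3.48, 3.685, 0.528 → Σ = 12.473
T = 12.473 / 3.899 = 3.199025… → 3.20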